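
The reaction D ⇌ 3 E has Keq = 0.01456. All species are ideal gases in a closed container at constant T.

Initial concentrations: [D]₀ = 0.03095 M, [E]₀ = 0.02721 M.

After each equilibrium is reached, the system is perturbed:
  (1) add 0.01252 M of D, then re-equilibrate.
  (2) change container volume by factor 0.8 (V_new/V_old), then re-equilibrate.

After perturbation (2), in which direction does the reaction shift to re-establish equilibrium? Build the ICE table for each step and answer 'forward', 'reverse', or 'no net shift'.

Q₀ = 6.5092e-04 vs Keq = 0.01456 ⇒ Q<K, forward
Step 1:
                   D          E
  Initial    0.03095    0.02721
  Change    -0.01246    0.03737
  Equil      0.01849    0.06458
  solve Keq expr → x = 0.01246; check Q = 0.01456
Then add 0.01252 M of D.
Step 2:
                   D          E
  Initial    0.03101    0.06458
  Change   -0.003151   0.009453
  Equil      0.02786    0.07403
  solve Keq expr → x = 0.003151; check Q = 0.01456
Then change container volume by factor 0.8 (V_new/V_old).
Step 3:
                   D          E
  Initial    0.03483    0.09254
  Change     0.00342   -0.01026
  Equil      0.03825    0.08227
  solve Keq expr → x = -0.00342; check Q = 0.01456

Direction: reverse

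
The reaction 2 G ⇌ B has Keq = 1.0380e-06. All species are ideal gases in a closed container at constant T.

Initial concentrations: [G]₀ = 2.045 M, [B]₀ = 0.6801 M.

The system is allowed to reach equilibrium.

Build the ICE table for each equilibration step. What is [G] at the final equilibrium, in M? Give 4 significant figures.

Q₀ = 0.1626 vs Keq = 1.0380e-06 ⇒ Q>K, reverse
Step 1:
                   G          B
  init         2.045     0.6801
  Δ             1.36    -0.6801
  eq           3.405 1.2036e-05
  solve Keq expr → x = -0.6801; check Q = 1.0380e-06

[G]_eq = 3.405 M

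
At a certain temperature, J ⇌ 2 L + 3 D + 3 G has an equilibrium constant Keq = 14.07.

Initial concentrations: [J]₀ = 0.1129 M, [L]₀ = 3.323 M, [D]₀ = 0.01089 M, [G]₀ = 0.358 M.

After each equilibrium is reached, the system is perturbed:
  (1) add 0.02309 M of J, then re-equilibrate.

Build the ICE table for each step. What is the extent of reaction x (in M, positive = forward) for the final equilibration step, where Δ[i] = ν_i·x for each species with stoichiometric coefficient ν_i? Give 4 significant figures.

Q₀ = 5.7956e-06 vs Keq = 14.07 ⇒ Q<K, forward
Step 1:
                   J          L          D          G
  I           0.1129      3.323    0.01089      0.358
  C          -0.1039     0.2079     0.3118     0.3118
  E         0.008952      3.531     0.3227     0.6698
  solve Keq expr → x = 0.1039; check Q = 14.07
Then add 0.02309 M of J.
Step 2:
                   J          L          D          G
  I          0.03204      3.531     0.3227     0.6698
  C         -0.01541    0.03082    0.04624    0.04624
  E          0.01663      3.562      0.369     0.7161
  solve Keq expr → x = 0.01541; check Q = 14.07

x = 0.01541 M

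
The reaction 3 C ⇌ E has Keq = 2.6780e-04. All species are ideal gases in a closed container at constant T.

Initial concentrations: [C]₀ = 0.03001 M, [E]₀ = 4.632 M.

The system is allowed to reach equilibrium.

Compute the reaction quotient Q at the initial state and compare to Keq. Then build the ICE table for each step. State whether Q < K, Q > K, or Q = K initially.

Q₀ = 1.7138e+05 vs Keq = 2.6780e-04 ⇒ Q>K, reverse
Step 1:
                   C          E
  init       0.03001      4.632
  Δ            12.37     -4.122
  eq            12.4     0.5101
  solve Keq expr → x = -4.122; check Q = 2.6780e-04

Q₀ = 1.7138e+05; Q > K (proceeds reverse)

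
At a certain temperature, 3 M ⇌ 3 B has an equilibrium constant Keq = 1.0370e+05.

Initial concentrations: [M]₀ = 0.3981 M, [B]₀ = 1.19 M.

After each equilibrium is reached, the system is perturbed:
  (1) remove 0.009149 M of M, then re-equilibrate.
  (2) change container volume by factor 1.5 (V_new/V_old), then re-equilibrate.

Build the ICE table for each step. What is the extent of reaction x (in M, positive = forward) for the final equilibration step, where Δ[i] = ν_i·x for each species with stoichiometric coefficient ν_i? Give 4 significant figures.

Q₀ = 26.71 vs Keq = 1.0370e+05 ⇒ Q<K, forward
Step 1:
                  M         B
  I          0.3981      1.19
  C          -0.365     0.365
  E          0.0331     1.555
  solve Keq expr → x = 0.1217; check Q = 1.0370e+05
Then remove 0.009149 M of M.
Step 2:
                  M         B
  I         0.02395     1.555
  C        0.008958 -0.008958
  E         0.03291     1.546
  solve Keq expr → x = -0.002986; check Q = 1.0370e+05
Then change container volume by factor 1.5 (V_new/V_old).
Step 3:
                  M         B
  I         0.02194     1.031
  C               0         0
  E         0.02194     1.031
  solve Keq expr → x = 0; check Q = 1.0370e+05

x = 0 M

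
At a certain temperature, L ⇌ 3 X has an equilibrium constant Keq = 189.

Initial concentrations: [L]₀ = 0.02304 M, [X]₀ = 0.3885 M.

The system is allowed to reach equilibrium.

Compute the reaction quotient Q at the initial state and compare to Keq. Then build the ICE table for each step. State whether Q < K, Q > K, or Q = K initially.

Q₀ = 2.545 vs Keq = 189 ⇒ Q<K, forward
Step 1:
                    L           X
  init        0.02304      0.3885
  Δ          -0.02254     0.06761
  eq       5.0206e-04      0.4561
  solve Keq expr → x = 0.02254; check Q = 189

Q₀ = 2.545; Q < K (proceeds forward)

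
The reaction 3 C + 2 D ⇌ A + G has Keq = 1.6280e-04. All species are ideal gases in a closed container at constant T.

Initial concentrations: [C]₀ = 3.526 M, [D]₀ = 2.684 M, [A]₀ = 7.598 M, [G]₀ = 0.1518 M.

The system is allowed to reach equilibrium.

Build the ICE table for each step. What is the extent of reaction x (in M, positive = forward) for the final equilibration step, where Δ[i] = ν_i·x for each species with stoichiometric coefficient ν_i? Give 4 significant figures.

Q₀ = 0.003652 vs Keq = 1.6280e-04 ⇒ Q>K, reverse
Step 1:
                  C         D         A         G
  Initial     3.526     2.684     7.598    0.1518
  Change       0.42      0.28     -0.14     -0.14
  Equil       3.946     2.964     7.458   0.01178
  solve Keq expr → x = -0.14; check Q = 1.6280e-04

x = -0.14 M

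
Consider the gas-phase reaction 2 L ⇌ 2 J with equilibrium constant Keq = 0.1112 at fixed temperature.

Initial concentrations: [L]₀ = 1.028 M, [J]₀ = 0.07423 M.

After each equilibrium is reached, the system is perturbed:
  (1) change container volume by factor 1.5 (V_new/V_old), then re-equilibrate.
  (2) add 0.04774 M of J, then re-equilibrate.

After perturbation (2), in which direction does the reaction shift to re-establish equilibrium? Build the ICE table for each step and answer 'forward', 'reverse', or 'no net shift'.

Q₀ = 0.005214 vs Keq = 0.1112 ⇒ Q<K, forward
Step 1:
                    L           J
  I             1.028     0.07423
  C           -0.2014      0.2014
  E            0.8266      0.2756
  solve Keq expr → x = 0.1007; check Q = 0.1112
Then change container volume by factor 1.5 (V_new/V_old).
Step 2:
                    L           J
  I            0.5511      0.1838
  C                 0           0
  E            0.5511      0.1838
  solve Keq expr → x = 0; check Q = 0.1112
Then add 0.04774 M of J.
Step 3:
                    L           J
  I            0.5511      0.2315
  C            0.0358     -0.0358
  E            0.5869      0.1957
  solve Keq expr → x = -0.0179; check Q = 0.1112

Direction: reverse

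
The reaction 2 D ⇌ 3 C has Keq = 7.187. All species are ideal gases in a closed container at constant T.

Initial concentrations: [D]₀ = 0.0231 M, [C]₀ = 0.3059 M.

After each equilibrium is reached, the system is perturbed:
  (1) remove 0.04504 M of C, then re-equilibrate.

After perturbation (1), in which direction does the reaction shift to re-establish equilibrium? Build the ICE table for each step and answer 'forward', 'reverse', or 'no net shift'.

Direction: forward

Q₀ = 53.64 vs Keq = 7.187 ⇒ Q>K, reverse
Step 1:
                    D           C
  I            0.0231      0.3059
  C           0.02763    -0.04144
  E           0.05073      0.2645
  solve Keq expr → x = -0.01381; check Q = 7.187
Then remove 0.04504 M of C.
Step 2:
                    D           C
  I           0.05073      0.2194
  C         -0.008857     0.01329
  E           0.04187      0.2327
  solve Keq expr → x = 0.004428; check Q = 7.187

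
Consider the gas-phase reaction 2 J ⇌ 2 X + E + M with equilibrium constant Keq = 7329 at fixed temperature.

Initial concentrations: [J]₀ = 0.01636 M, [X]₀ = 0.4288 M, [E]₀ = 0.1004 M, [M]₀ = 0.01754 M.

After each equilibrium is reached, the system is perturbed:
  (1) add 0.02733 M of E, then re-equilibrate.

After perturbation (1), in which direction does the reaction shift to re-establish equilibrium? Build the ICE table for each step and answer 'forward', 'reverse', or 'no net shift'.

Direction: reverse

Q₀ = 1.21 vs Keq = 7329 ⇒ Q<K, forward
Step 1:
                    J           X           E           M
  Initial     0.01636      0.4288      0.1004     0.01754
  Change     -0.01609     0.01609    0.008043    0.008043
  Equil    2.7372e-04      0.4449      0.1084     0.02558
  solve Keq expr → x = 0.008043; check Q = 7329
Then add 0.02733 M of E.
Step 2:
                    J           X           E           M
  Initial  2.7372e-04      0.4449      0.1358     0.02558
  Change   3.2418e-05 -3.2418e-05 -1.6209e-05 -1.6209e-05
  Equil    3.0614e-04      0.4449      0.1358     0.02557
  solve Keq expr → x = -1.6209e-05; check Q = 7329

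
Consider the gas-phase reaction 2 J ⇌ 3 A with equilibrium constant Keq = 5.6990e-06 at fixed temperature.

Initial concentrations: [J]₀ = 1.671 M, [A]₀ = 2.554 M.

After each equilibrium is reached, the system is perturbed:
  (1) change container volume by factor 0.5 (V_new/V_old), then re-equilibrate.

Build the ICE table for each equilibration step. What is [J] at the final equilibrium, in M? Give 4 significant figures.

Q₀ = 5.966 vs Keq = 5.6990e-06 ⇒ Q>K, reverse
Step 1:
                   J          A
  I            1.671      2.554
  C            1.676     -2.514
  E            3.347    0.03997
  solve Keq expr → x = -0.838; check Q = 5.6990e-06
Then change container volume by factor 0.5 (V_new/V_old).
Step 2:
                   J          A
  I            6.694    0.07993
  C          0.01095   -0.01642
  E            6.705    0.06351
  solve Keq expr → x = -0.005474; check Q = 5.6990e-06

[J]_eq = 6.705 M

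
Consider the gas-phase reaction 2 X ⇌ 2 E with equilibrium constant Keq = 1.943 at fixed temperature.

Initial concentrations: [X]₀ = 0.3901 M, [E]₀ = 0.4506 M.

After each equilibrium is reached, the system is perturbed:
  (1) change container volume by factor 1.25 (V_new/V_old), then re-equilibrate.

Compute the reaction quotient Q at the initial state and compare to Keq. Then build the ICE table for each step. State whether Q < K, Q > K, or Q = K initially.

Q₀ = 1.334 vs Keq = 1.943 ⇒ Q<K, forward
Step 1:
                  X         E
  Initial    0.3901    0.4506
  Change   -0.03892   0.03892
  Equil      0.3512    0.4895
  solve Keq expr → x = 0.01946; check Q = 1.943
Then change container volume by factor 1.25 (V_new/V_old).
Step 2:
                  X         E
  Initial    0.2809    0.3916
  Change          0         0
  Equil      0.2809    0.3916
  solve Keq expr → x = 0; check Q = 1.943

Q₀ = 1.334; Q < K (proceeds forward)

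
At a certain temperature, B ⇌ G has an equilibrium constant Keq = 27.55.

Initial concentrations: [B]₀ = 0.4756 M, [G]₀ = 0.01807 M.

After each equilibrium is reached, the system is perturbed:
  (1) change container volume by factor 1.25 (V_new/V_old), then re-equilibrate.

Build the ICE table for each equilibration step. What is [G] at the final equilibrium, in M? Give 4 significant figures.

[G]_eq = 0.3811 M

Q₀ = 0.03799 vs Keq = 27.55 ⇒ Q<K, forward
Step 1:
                  B         G
  init       0.4756   0.01807
  Δ         -0.4583    0.4583
  eq        0.01729    0.4764
  solve Keq expr → x = 0.4583; check Q = 27.55
Then change container volume by factor 1.25 (V_new/V_old).
Step 2:
                  B         G
  init      0.01383    0.3811
  Δ               0         0
  eq        0.01383    0.3811
  solve Keq expr → x = 0; check Q = 27.55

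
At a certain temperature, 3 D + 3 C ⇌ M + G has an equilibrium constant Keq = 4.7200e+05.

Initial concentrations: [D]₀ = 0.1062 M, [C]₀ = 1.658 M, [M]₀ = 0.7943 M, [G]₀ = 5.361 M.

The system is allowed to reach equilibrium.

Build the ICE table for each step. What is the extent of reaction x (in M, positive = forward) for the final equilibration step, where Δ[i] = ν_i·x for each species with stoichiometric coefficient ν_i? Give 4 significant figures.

Q₀ = 780 vs Keq = 4.7200e+05 ⇒ Q<K, forward
Step 1:
                    D           C           M           G
  Initial      0.1062       1.658      0.7943       5.361
  Change      -0.0927     -0.0927      0.0309      0.0309
  Equil        0.0135       1.565      0.8252       5.392
  solve Keq expr → x = 0.0309; check Q = 4.7200e+05

x = 0.0309 M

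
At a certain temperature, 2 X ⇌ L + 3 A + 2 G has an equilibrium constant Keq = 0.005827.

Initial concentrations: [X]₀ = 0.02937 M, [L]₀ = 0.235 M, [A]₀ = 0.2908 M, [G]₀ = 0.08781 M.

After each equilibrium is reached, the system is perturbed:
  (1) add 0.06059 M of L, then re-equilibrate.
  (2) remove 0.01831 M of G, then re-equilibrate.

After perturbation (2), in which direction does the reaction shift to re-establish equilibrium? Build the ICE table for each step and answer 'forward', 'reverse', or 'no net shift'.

Direction: forward

Q₀ = 0.05166 vs Keq = 0.005827 ⇒ Q>K, reverse
Step 1:
                  X         L         A         G
  Initial   0.02937     0.235    0.2908   0.08781
  Change    0.02288  -0.01144  -0.03431  -0.02288
  Equil     0.05225    0.2236    0.2565   0.06493
  solve Keq expr → x = -0.01144; check Q = 0.005827
Then add 0.06059 M of L.
Step 2:
                  X         L         A         G
  Initial   0.05225    0.2842    0.2565   0.06493
  Change   0.002718 -0.001359 -0.004077 -0.002718
  Equil     0.05496    0.2828    0.2524   0.06222
  solve Keq expr → x = -0.001359; check Q = 0.005827
Then remove 0.01831 M of G.
Step 3:
                  X         L         A         G
  Initial   0.05496    0.2828    0.2524   0.04391
  Change  -0.006942  0.003471   0.01041  0.006942
  Equil     0.04802    0.2863    0.2628   0.05085
  solve Keq expr → x = 0.003471; check Q = 0.005827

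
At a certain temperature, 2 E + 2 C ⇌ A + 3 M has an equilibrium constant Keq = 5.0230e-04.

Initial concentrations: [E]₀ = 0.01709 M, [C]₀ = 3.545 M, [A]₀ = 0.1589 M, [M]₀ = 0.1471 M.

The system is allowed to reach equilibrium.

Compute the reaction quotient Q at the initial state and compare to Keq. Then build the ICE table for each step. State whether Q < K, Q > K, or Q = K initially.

Q₀ = 0.1378; Q > K (proceeds reverse)

Q₀ = 0.1378 vs Keq = 5.0230e-04 ⇒ Q>K, reverse
Step 1:
                   E          C          A          M
  init       0.01709      3.545     0.1589     0.1471
  Δ          0.05545    0.05545   -0.02773   -0.08318
  eq         0.07254        3.6     0.1312    0.06392
  solve Keq expr → x = -0.02773; check Q = 5.0230e-04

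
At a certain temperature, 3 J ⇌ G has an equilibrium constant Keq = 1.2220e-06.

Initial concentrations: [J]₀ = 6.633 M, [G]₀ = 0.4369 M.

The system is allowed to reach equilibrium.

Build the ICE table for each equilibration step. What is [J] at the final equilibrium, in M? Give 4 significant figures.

Q₀ = 0.001497 vs Keq = 1.2220e-06 ⇒ Q>K, reverse
Step 1:
                   J          G
  init         6.633     0.4369
  Δ            1.309    -0.4363
  eq           7.942 6.1212e-04
  solve Keq expr → x = -0.4363; check Q = 1.2220e-06

[J]_eq = 7.942 M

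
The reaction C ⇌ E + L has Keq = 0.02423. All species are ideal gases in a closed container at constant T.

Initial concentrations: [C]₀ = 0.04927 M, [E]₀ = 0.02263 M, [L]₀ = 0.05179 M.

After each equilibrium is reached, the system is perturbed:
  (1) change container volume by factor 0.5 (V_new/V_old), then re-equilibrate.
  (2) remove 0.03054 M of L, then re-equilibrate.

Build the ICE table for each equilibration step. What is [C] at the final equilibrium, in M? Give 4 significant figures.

Q₀ = 0.02379 vs Keq = 0.02423 ⇒ Q<K, forward
Step 1:
                    C           E           L
  init        0.04927     0.02263     0.05179
  Δ       -2.2053e-04  2.2053e-04  2.2053e-04
  eq          0.04905     0.02285     0.05201
  solve Keq expr → x = 2.2053e-04; check Q = 0.02423
Then change container volume by factor 0.5 (V_new/V_old).
Step 2:
                    C           E           L
  init         0.0981      0.0457       0.104
  Δ           0.01495    -0.01495    -0.01495
  eq            0.113     0.03075     0.08907
  solve Keq expr → x = -0.01495; check Q = 0.02423
Then remove 0.03054 M of L.
Step 3:
                    C           E           L
  init          0.113     0.03075     0.05853
  Δ         -0.007745    0.007745    0.007745
  eq           0.1053      0.0385     0.06628
  solve Keq expr → x = 0.007745; check Q = 0.02423

[C]_eq = 0.1053 M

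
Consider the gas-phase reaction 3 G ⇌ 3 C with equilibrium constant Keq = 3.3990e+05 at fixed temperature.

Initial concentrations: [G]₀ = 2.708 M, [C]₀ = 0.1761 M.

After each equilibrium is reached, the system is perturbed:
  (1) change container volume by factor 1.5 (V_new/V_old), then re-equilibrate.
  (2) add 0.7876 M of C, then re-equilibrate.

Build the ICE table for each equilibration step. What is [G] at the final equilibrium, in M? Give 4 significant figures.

[G]_eq = 0.03829 M

Q₀ = 2.7500e-04 vs Keq = 3.3990e+05 ⇒ Q<K, forward
Step 1:
                    G           C
  init          2.708      0.1761
  Δ            -2.667       2.667
  eq          0.04074       2.843
  solve Keq expr → x = 0.8891; check Q = 3.3990e+05
Then change container volume by factor 1.5 (V_new/V_old).
Step 2:
                    G           C
  init        0.02716       1.896
  Δ                 0           0
  eq          0.02716       1.896
  solve Keq expr → x = 0; check Q = 3.3990e+05
Then add 0.7876 M of C.
Step 3:
                    G           C
  init        0.02716       2.683
  Δ           0.01113    -0.01113
  eq          0.03829       2.672
  solve Keq expr → x = -0.003709; check Q = 3.3990e+05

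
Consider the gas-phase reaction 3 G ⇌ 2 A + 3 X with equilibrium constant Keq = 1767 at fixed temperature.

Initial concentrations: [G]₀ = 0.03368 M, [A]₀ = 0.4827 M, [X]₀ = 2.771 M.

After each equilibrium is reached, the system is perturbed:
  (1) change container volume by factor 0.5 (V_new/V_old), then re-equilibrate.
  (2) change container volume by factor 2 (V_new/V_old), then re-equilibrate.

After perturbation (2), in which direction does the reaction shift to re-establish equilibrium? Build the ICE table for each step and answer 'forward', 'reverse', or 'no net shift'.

Q₀ = 1.2976e+05 vs Keq = 1767 ⇒ Q>K, reverse
Step 1:
                    G           A           X
  Initial     0.03368      0.4827       2.771
  Change      0.09104    -0.06069    -0.09104
  Equil        0.1247       0.422        2.68
  solve Keq expr → x = -0.03035; check Q = 1767
Then change container volume by factor 0.5 (V_new/V_old).
Step 2:
                    G           A           X
  Initial      0.2494       0.844        5.36
  Change       0.1144    -0.07624     -0.1144
  Equil        0.3638      0.7678       5.246
  solve Keq expr → x = -0.03812; check Q = 1767
Then change container volume by factor 2 (V_new/V_old).
Step 3:
                    G           A           X
  Initial      0.1819      0.3839       2.623
  Change     -0.05718     0.03812     0.05718
  Equil        0.1247       0.422        2.68
  solve Keq expr → x = 0.01906; check Q = 1767

Direction: forward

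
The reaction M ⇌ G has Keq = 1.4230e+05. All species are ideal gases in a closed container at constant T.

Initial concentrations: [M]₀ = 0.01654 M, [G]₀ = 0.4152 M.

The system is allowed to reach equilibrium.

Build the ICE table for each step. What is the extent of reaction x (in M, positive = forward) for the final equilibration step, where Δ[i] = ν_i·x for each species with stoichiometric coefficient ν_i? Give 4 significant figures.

x = 0.01654 M

Q₀ = 25.1 vs Keq = 1.4230e+05 ⇒ Q<K, forward
Step 1:
                   M          G
  init       0.01654     0.4152
  Δ         -0.01654    0.01654
  eq      3.0340e-06     0.4317
  solve Keq expr → x = 0.01654; check Q = 1.4230e+05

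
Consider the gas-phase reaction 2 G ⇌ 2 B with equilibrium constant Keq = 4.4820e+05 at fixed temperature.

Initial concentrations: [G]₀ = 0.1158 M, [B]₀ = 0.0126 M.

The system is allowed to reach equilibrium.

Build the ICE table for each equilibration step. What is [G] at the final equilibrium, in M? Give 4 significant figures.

[G]_eq = 1.9151e-04 M

Q₀ = 0.01184 vs Keq = 4.4820e+05 ⇒ Q<K, forward
Step 1:
                    G           B
  init         0.1158      0.0126
  Δ           -0.1156      0.1156
  eq       1.9151e-04      0.1282
  solve Keq expr → x = 0.0578; check Q = 4.4820e+05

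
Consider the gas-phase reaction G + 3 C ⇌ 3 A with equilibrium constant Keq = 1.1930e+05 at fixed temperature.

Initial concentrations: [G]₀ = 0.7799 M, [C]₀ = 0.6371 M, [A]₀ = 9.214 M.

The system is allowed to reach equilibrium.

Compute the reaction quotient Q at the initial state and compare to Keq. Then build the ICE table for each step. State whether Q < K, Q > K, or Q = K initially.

Q₀ = 3879; Q < K (proceeds forward)

Q₀ = 3879 vs Keq = 1.1930e+05 ⇒ Q<K, forward
Step 1:
                   G          C          A
  init        0.7799     0.6371      9.214
  Δ          -0.1369    -0.4106     0.4106
  eq           0.643     0.2265      9.625
  solve Keq expr → x = 0.1369; check Q = 1.1930e+05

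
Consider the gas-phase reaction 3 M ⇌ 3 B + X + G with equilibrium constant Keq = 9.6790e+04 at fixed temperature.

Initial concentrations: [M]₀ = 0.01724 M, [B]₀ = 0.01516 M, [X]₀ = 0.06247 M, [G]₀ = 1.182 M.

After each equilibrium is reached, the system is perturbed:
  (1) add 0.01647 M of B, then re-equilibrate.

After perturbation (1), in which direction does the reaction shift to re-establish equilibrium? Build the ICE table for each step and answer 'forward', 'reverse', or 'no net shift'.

Q₀ = 0.05021 vs Keq = 9.6790e+04 ⇒ Q<K, forward
Step 1:
                   M          B          X          G
  I          0.01724    0.01516    0.06247      1.182
  C         -0.01694    0.01694   0.005646   0.005646
  E       3.0235e-04     0.0321    0.06812      1.188
  solve Keq expr → x = 0.005646; check Q = 9.6790e+04
Then add 0.01647 M of B.
Step 2:
                   M          B          X          G
  I       3.0235e-04    0.04857    0.06812      1.188
  C       1.5357e-04 -1.5357e-04 -5.1191e-05 -5.1191e-05
  E       4.5592e-04    0.04841    0.06806      1.188
  solve Keq expr → x = -5.1191e-05; check Q = 9.6790e+04

Direction: reverse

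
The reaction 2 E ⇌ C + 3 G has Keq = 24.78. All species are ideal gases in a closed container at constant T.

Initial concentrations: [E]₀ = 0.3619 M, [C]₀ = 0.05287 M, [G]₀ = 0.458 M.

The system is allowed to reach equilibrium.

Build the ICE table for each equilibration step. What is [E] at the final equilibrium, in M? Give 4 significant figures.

[E]_eq = 0.07463 M

Q₀ = 0.03878 vs Keq = 24.78 ⇒ Q<K, forward
Step 1:
                  E         C         G
  init       0.3619   0.05287     0.458
  Δ         -0.2873    0.1436    0.4309
  eq        0.07463    0.1965    0.8889
  solve Keq expr → x = 0.1436; check Q = 24.78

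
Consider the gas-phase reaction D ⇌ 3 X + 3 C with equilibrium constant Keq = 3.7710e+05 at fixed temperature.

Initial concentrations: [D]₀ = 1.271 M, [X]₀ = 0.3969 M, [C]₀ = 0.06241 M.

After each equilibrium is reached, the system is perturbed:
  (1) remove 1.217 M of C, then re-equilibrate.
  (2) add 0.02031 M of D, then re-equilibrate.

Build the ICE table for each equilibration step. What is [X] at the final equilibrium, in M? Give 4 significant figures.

[X]_eq = 4.259 M

Q₀ = 1.1958e-05 vs Keq = 3.7710e+05 ⇒ Q<K, forward
Step 1:
                    D           X           C
  I             1.271      0.3969     0.06241
  C             -1.26        3.78        3.78
  E           0.01096       4.177       3.843
  solve Keq expr → x = 1.26; check Q = 3.7710e+05
Then remove 1.217 M of C.
Step 2:
                    D           X           C
  I           0.01096       4.177       2.626
  C         -0.007321     0.02196     0.02196
  E          0.003643       4.199       2.647
  solve Keq expr → x = 0.007321; check Q = 3.7710e+05
Then add 0.02031 M of D.
Step 3:
                    D           X           C
  I           0.02395       4.199       2.647
  C          -0.01989     0.05967     0.05967
  E          0.004063       4.259       2.707
  solve Keq expr → x = 0.01989; check Q = 3.7710e+05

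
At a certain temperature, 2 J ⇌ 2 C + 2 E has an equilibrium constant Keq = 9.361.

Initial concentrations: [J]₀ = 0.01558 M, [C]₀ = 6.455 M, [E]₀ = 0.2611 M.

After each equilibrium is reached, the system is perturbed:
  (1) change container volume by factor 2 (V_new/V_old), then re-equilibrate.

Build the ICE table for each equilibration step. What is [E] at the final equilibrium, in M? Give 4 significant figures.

Q₀ = 1.1702e+04 vs Keq = 9.361 ⇒ Q>K, reverse
Step 1:
                    J           C           E
  Initial     0.01558       6.455      0.2611
  Change       0.1705     -0.1705     -0.1705
  Equil        0.1861       6.284     0.09059
  solve Keq expr → x = -0.08525; check Q = 9.361
Then change container volume by factor 2 (V_new/V_old).
Step 2:
                    J           C           E
  Initial     0.09304       3.142      0.0453
  Change      -0.0227      0.0227      0.0227
  Equil       0.07034       3.165       0.068
  solve Keq expr → x = 0.01135; check Q = 9.361

[E]_eq = 0.068 M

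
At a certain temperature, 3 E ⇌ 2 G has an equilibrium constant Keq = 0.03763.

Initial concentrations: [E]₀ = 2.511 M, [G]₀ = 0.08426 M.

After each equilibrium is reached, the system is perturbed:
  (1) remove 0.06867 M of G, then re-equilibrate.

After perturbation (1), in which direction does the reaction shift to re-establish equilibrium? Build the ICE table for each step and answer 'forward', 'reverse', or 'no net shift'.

Q₀ = 4.4844e-04 vs Keq = 0.03763 ⇒ Q<K, forward
Step 1:
                   E          G
  Initial      2.511    0.08426
  Change     -0.6264     0.4176
  Equil        1.885     0.5019
  solve Keq expr → x = 0.2088; check Q = 0.03763
Then remove 0.06867 M of G.
Step 2:
                   E          G
  Initial      1.885     0.4332
  Change    -0.06462    0.04308
  Equil         1.82     0.4763
  solve Keq expr → x = 0.02154; check Q = 0.03763

Direction: forward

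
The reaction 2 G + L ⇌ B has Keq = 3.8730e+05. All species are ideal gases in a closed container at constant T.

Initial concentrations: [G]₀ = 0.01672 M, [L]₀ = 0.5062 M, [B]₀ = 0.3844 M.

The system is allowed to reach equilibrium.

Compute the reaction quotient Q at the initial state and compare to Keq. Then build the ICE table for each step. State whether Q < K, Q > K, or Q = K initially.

Q₀ = 2716; Q < K (proceeds forward)

Q₀ = 2716 vs Keq = 3.8730e+05 ⇒ Q<K, forward
Step 1:
                    G           L           B
  Initial     0.01672      0.5062      0.3844
  Change      -0.0153   -0.007648    0.007648
  Equil      0.001425      0.4986       0.392
  solve Keq expr → x = 0.007648; check Q = 3.8730e+05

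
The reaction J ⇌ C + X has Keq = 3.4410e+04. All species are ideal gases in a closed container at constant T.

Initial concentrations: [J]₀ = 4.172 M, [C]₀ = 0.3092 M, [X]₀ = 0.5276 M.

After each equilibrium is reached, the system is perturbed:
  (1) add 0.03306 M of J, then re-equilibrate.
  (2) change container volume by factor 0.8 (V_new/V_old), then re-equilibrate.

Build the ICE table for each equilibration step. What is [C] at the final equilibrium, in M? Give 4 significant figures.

Q₀ = 0.0391 vs Keq = 3.4410e+04 ⇒ Q<K, forward
Step 1:
                   J          C          X
  init         4.172     0.3092     0.5276
  Δ           -4.171      4.171      4.171
  eq      6.1186e-04      4.481      4.699
  solve Keq expr → x = 4.171; check Q = 3.4410e+04
Then add 0.03306 M of J.
Step 2:
                   J          C          X
  init       0.03367      4.481      4.699
  Δ         -0.03305    0.03305    0.03305
  eq      6.2071e-04      4.514      4.732
  solve Keq expr → x = 0.03305; check Q = 3.4410e+04
Then change container volume by factor 0.8 (V_new/V_old).
Step 3:
                   J          C          X
  init    7.7589e-04      5.642      5.915
  Δ       1.9391e-04 -1.9391e-04 -1.9391e-04
  eq      9.6980e-04      5.642      5.915
  solve Keq expr → x = -1.9391e-04; check Q = 3.4410e+04

[C]_eq = 5.642 M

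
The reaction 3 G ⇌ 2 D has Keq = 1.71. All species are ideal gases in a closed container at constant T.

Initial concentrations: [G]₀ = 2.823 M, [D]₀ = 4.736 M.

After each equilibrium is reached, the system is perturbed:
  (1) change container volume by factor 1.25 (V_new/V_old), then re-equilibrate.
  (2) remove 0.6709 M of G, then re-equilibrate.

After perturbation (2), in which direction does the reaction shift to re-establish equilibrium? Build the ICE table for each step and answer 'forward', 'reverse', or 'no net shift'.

Q₀ = 0.997 vs Keq = 1.71 ⇒ Q<K, forward
Step 1:
                  G         D
  I           2.823     4.736
  C          -0.381     0.254
  E           2.442      4.99
  solve Keq expr → x = 0.127; check Q = 1.71
Then change container volume by factor 1.25 (V_new/V_old).
Step 2:
                  G         D
  I           1.954     3.992
  C          0.1221  -0.08142
  E           2.076     3.911
  solve Keq expr → x = -0.04071; check Q = 1.71
Then remove 0.6709 M of G.
Step 3:
                  G         D
  I           1.405     3.911
  C          0.5412   -0.3608
  E           1.946      3.55
  solve Keq expr → x = -0.1804; check Q = 1.71

Direction: reverse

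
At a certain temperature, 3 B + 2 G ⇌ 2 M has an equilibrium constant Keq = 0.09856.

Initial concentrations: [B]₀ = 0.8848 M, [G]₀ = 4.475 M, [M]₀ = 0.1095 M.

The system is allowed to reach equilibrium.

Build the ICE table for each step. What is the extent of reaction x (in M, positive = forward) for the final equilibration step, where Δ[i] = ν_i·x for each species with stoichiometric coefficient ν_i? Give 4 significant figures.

Q₀ = 8.6438e-04 vs Keq = 0.09856 ⇒ Q<K, forward
Step 1:
                   B          G          M
  I           0.8848      4.475     0.1095
  C          -0.4335     -0.289      0.289
  E           0.4513      4.186     0.3985
  solve Keq expr → x = 0.1445; check Q = 0.09856

x = 0.1445 M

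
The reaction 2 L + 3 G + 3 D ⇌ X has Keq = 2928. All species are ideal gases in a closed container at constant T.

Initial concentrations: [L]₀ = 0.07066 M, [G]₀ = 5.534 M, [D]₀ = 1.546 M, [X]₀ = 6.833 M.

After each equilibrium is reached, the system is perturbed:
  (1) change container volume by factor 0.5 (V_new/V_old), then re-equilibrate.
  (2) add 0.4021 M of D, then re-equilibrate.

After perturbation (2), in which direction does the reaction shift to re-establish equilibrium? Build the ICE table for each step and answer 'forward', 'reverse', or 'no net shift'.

Q₀ = 2.185 vs Keq = 2928 ⇒ Q<K, forward
Step 1:
                  L         G         D         X
  I         0.07066     5.534     1.546     6.833
  C        -0.06845   -0.1027   -0.1027   0.03423
  E        0.002206     5.431     1.443     6.867
  solve Keq expr → x = 0.03423; check Q = 2928
Then change container volume by factor 0.5 (V_new/V_old).
Step 2:
                  L         G         D         X
  I        0.004413     10.86     2.887     13.73
  C       -0.004021 -0.006032 -0.006032  0.002011
  E       3.9164e-04     10.86     2.881     13.74
  solve Keq expr → x = 0.002011; check Q = 2928
Then add 0.4021 M of D.
Step 3:
                  L         G         D         X
  I       3.9164e-04     10.86     3.283     13.74
  C       -6.9687e-05 -1.0453e-04 -1.0453e-04 3.4843e-05
  E       3.2195e-04     10.86     3.283     13.74
  solve Keq expr → x = 3.4843e-05; check Q = 2928

Direction: forward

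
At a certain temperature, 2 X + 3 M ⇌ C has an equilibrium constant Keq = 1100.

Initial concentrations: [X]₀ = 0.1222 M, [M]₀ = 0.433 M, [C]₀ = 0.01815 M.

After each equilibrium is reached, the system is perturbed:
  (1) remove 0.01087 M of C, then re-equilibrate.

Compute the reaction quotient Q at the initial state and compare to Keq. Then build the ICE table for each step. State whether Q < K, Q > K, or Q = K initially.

Q₀ = 14.97; Q < K (proceeds forward)

Q₀ = 14.97 vs Keq = 1100 ⇒ Q<K, forward
Step 1:
                  X         M         C
  I          0.1222     0.433   0.01815
  C        -0.08046   -0.1207   0.04023
  E         0.04174    0.3123   0.05838
  solve Keq expr → x = 0.04023; check Q = 1100
Then remove 0.01087 M of C.
Step 2:
                  X         M         C
  I         0.04174    0.3123   0.04751
  C       -0.002767 -0.004151  0.001384
  E         0.03897    0.3082   0.04889
  solve Keq expr → x = 0.001384; check Q = 1100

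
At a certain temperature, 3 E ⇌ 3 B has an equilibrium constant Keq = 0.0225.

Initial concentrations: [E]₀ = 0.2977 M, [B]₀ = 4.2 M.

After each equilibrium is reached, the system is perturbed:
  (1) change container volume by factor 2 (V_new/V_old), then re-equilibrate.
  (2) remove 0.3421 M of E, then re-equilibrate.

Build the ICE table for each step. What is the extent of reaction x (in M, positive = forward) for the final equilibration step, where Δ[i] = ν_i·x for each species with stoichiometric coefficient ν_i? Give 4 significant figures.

Q₀ = 2808 vs Keq = 0.0225 ⇒ Q>K, reverse
Step 1:
                    E           B
  Initial      0.2977         4.2
  Change         3.21       -3.21
  Equil         3.507      0.9902
  solve Keq expr → x = -1.07; check Q = 0.0225
Then change container volume by factor 2 (V_new/V_old).
Step 2:
                    E           B
  Initial       1.754      0.4951
  Change            0           0
  Equil         1.754      0.4951
  solve Keq expr → x = 0; check Q = 0.0225
Then remove 0.3421 M of E.
Step 3:
                    E           B
  Initial       1.412      0.4951
  Change      0.07532    -0.07532
  Equil         1.487      0.4198
  solve Keq expr → x = -0.02511; check Q = 0.0225

x = -0.02511 M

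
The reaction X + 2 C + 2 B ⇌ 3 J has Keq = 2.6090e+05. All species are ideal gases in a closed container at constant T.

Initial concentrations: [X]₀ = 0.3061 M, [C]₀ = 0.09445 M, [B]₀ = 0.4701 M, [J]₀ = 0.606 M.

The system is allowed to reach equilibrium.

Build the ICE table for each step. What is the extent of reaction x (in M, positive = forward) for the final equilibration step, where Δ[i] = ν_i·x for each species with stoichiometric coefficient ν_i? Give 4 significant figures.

x = 0.04405 M

Q₀ = 368.8 vs Keq = 2.6090e+05 ⇒ Q<K, forward
Step 1:
                  X         C         B         J
  Initial    0.3061   0.09445    0.4701     0.606
  Change   -0.04405   -0.0881   -0.0881    0.1322
  Equil       0.262  0.006349     0.382    0.7382
  solve Keq expr → x = 0.04405; check Q = 2.6090e+05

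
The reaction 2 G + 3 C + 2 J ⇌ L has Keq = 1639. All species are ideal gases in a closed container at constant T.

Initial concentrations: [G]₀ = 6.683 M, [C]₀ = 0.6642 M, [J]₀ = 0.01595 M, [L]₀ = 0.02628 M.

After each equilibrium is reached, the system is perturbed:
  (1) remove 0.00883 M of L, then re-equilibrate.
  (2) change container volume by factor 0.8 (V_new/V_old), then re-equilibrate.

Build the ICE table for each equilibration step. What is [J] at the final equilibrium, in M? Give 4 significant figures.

Q₀ = 7.893 vs Keq = 1639 ⇒ Q<K, forward
Step 1:
                    G           C           J           L
  I             6.683      0.6642     0.01595     0.02628
  C          -0.01463    -0.02195    -0.01463    0.007315
  E             6.668      0.6423    0.001319      0.0336
  solve Keq expr → x = 0.007315; check Q = 1639
Then remove 0.00883 M of L.
Step 2:
                    G           C           J           L
  I             6.668      0.6423    0.001319     0.02477
  C       -1.8368e-04 -2.7552e-04 -1.8368e-04  9.1840e-05
  E             6.668       0.642    0.001135     0.02486
  solve Keq expr → x = 9.1840e-05; check Q = 1639
Then change container volume by factor 0.8 (V_new/V_old).
Step 3:
                    G           C           J           L
  I             8.335      0.8025    0.001419     0.03107
  C       -6.8712e-04   -0.001031 -6.8712e-04  3.4356e-04
  E             8.335      0.8014  7.3213e-04     0.03142
  solve Keq expr → x = 3.4356e-04; check Q = 1639

[J]_eq = 7.3213e-04 M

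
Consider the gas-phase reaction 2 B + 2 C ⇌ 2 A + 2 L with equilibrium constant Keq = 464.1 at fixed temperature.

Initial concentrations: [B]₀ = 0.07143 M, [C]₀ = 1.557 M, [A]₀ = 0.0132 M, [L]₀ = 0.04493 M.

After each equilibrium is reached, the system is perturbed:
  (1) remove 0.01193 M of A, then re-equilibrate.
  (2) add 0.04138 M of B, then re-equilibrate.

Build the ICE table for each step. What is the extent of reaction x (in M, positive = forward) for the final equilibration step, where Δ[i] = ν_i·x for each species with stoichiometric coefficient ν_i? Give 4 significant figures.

Q₀ = 2.8437e-05 vs Keq = 464.1 ⇒ Q<K, forward
Step 1:
                    B           C           A           L
  Initial     0.07143       1.557      0.0132     0.04493
  Change     -0.07112    -0.07112     0.07112     0.07112
  Equil    3.0572e-04       1.486     0.08432      0.1161
  solve Keq expr → x = 0.03556; check Q = 464.1
Then remove 0.01193 M of A.
Step 2:
                    B           C           A           L
  Initial  3.0572e-04       1.486     0.07239      0.1161
  Change  -4.2992e-05 -4.2992e-05  4.2992e-05  4.2992e-05
  Equil    2.6273e-04       1.486     0.07244      0.1161
  solve Keq expr → x = 2.1496e-05; check Q = 464.1
Then add 0.04138 M of B.
Step 3:
                    B           C           A           L
  Initial     0.04164       1.486     0.07244      0.1161
  Change     -0.04107    -0.04107     0.04107     0.04107
  Equil    5.7317e-04       1.445      0.1135      0.1572
  solve Keq expr → x = 0.02053; check Q = 464.1

x = 0.02053 M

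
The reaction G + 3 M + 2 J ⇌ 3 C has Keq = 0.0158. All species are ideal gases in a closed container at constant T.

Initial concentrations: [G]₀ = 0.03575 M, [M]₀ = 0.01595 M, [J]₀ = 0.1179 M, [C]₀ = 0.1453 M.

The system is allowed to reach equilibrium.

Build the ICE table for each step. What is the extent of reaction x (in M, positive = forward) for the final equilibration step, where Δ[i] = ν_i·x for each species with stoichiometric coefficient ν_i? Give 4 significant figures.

x = -0.04643 M

Q₀ = 1.5213e+06 vs Keq = 0.0158 ⇒ Q>K, reverse
Step 1:
                    G           M           J           C
  Initial     0.03575     0.01595      0.1179      0.1453
  Change      0.04643      0.1393     0.09287     -0.1393
  Equil       0.08218      0.1553      0.2108    0.005999
  solve Keq expr → x = -0.04643; check Q = 0.0158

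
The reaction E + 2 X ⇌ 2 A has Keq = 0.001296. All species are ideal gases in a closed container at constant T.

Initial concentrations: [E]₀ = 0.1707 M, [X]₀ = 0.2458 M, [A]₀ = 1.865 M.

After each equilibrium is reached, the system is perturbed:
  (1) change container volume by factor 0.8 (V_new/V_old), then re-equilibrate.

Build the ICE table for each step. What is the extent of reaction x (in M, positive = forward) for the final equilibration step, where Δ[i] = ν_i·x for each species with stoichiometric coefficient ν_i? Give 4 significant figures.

x = 0.005257 M

Q₀ = 337.3 vs Keq = 0.001296 ⇒ Q>K, reverse
Step 1:
                    E           X           A
  I            0.1707      0.2458       1.865
  C            0.8947       1.789      -1.789
  E             1.065       2.035     0.07562
  solve Keq expr → x = -0.8947; check Q = 0.001296
Then change container volume by factor 0.8 (V_new/V_old).
Step 2:
                    E           X           A
  I             1.332       2.544     0.09453
  C         -0.005257    -0.01051     0.01051
  E             1.326       2.533       0.105
  solve Keq expr → x = 0.005257; check Q = 0.001296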